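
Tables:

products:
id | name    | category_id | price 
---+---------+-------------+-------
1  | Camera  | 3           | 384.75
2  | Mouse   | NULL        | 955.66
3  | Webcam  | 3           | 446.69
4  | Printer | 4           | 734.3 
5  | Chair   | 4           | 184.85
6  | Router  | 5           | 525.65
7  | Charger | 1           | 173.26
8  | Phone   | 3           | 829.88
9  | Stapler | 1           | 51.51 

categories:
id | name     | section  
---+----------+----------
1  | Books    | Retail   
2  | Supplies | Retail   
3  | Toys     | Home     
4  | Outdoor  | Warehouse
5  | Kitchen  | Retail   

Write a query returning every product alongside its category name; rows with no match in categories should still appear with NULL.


LEFT JOIN keeps every row from products (the left table); where category_id has no match in categories, the category columns become NULL. Walk through each product:
  - product 1 (Camera): category_id=3 -> matches Toys
  - product 2 (Mouse): category_id=NULL, no match -> kept with NULL
  - product 3 (Webcam): category_id=3 -> matches Toys
  - product 4 (Printer): category_id=4 -> matches Outdoor
  - product 5 (Chair): category_id=4 -> matches Outdoor
  - product 6 (Router): category_id=5 -> matches Kitchen
  - product 7 (Charger): category_id=1 -> matches Books
  - product 8 (Phone): category_id=3 -> matches Toys
  - product 9 (Stapler): category_id=1 -> matches Books
All 9 rows appear; 1 has NULL category.

SQL:
SELECT a.name, b.name AS category
FROM products a
LEFT JOIN categories b ON a.category_id = b.id

Result:
name    | category
--------+---------
Camera  | Toys    
Mouse   | NULL    
Webcam  | Toys    
Printer | Outdoor 
Chair   | Outdoor 
Router  | Kitchen 
Charger | Books   
Phone   | Toys    
Stapler | Books   


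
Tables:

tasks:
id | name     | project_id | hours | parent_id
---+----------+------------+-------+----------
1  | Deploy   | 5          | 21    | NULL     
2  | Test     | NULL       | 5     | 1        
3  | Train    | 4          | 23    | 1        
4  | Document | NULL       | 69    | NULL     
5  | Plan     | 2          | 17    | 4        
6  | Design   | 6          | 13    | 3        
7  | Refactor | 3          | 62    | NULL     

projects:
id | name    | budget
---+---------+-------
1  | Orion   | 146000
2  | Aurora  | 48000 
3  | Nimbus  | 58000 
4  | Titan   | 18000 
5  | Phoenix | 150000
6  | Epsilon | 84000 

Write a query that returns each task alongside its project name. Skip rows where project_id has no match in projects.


INNER JOIN keeps only tasks rows whose project_id matches an id in projects. Walk through each task:
  - task 1 (Deploy): project_id=5 -> matches Phoenix
  - task 2 (Test): project_id=NULL, no match -> dropped
  - task 3 (Train): project_id=4 -> matches Titan
  - task 4 (Document): project_id=NULL, no match -> dropped
  - task 5 (Plan): project_id=2 -> matches Aurora
  - task 6 (Design): project_id=6 -> matches Epsilon
  - task 7 (Refactor): project_id=3 -> matches Nimbus
So 2 of 7 rows are dropped.

SQL:
SELECT a.name, b.name AS project
FROM tasks a
INNER JOIN projects b ON a.project_id = b.id

Result:
name     | project
---------+--------
Deploy   | Phoenix
Train    | Titan  
Plan     | Aurora 
Design   | Epsilon
Refactor | Nimbus 


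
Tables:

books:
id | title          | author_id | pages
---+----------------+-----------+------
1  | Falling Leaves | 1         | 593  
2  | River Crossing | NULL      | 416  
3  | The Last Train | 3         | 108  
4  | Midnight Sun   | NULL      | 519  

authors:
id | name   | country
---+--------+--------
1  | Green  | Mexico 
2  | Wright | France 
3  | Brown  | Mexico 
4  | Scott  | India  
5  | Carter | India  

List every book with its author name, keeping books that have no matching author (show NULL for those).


LEFT JOIN keeps every row from books (the left table); where author_id has no match in authors, the author columns become NULL. Walk through each book:
  - book 1 (Falling Leaves): author_id=1 -> matches Green
  - book 2 (River Crossing): author_id=NULL, no match -> kept with NULL
  - book 3 (The Last Train): author_id=3 -> matches Brown
  - book 4 (Midnight Sun): author_id=NULL, no match -> kept with NULL
All 4 rows appear; 2 have NULL author.

SQL:
SELECT a.title, b.name AS author
FROM books a
LEFT JOIN authors b ON a.author_id = b.id

Result:
title          | author
---------------+-------
Falling Leaves | Green 
River Crossing | NULL  
The Last Train | Brown 
Midnight Sun   | NULL  


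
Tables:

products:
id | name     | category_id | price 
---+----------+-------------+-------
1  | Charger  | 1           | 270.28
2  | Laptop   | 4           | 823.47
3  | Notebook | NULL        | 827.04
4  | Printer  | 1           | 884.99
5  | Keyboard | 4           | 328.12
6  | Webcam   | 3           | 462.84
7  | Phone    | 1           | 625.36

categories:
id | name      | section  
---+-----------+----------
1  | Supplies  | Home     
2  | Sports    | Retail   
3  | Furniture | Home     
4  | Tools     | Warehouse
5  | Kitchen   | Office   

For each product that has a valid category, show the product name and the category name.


INNER JOIN keeps only products rows whose category_id matches an id in categories. Walk through each product:
  - product 1 (Charger): category_id=1 -> matches Supplies
  - product 2 (Laptop): category_id=4 -> matches Tools
  - product 3 (Notebook): category_id=NULL, no match -> dropped
  - product 4 (Printer): category_id=1 -> matches Supplies
  - product 5 (Keyboard): category_id=4 -> matches Tools
  - product 6 (Webcam): category_id=3 -> matches Furniture
  - product 7 (Phone): category_id=1 -> matches Supplies
So 1 of 7 rows is dropped.

SQL:
SELECT a.name, b.name AS category
FROM products a
INNER JOIN categories b ON a.category_id = b.id

Result:
name     | category 
---------+----------
Charger  | Supplies 
Laptop   | Tools    
Printer  | Supplies 
Keyboard | Tools    
Webcam   | Furniture
Phone    | Supplies 


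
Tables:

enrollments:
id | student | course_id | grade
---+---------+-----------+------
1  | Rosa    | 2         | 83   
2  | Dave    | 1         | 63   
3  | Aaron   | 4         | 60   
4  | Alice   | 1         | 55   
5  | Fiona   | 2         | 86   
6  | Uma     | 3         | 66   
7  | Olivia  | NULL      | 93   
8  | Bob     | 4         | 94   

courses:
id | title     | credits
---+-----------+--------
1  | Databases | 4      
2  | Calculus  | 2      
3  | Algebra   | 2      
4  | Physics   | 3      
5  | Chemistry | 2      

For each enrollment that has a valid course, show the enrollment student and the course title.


INNER JOIN keeps only enrollments rows whose course_id matches an id in courses. Walk through each enrollment:
  - enrollment 1 (Rosa): course_id=2 -> matches Calculus
  - enrollment 2 (Dave): course_id=1 -> matches Databases
  - enrollment 3 (Aaron): course_id=4 -> matches Physics
  - enrollment 4 (Alice): course_id=1 -> matches Databases
  - enrollment 5 (Fiona): course_id=2 -> matches Calculus
  - enrollment 6 (Uma): course_id=3 -> matches Algebra
  - enrollment 7 (Olivia): course_id=NULL, no match -> dropped
  - enrollment 8 (Bob): course_id=4 -> matches Physics
So 1 of 8 rows is dropped.

SQL:
SELECT a.student, b.title AS course
FROM enrollments a
INNER JOIN courses b ON a.course_id = b.id

Result:
student | course   
--------+----------
Rosa    | Calculus 
Dave    | Databases
Aaron   | Physics  
Alice   | Databases
Fiona   | Calculus 
Uma     | Algebra  
Bob     | Physics  


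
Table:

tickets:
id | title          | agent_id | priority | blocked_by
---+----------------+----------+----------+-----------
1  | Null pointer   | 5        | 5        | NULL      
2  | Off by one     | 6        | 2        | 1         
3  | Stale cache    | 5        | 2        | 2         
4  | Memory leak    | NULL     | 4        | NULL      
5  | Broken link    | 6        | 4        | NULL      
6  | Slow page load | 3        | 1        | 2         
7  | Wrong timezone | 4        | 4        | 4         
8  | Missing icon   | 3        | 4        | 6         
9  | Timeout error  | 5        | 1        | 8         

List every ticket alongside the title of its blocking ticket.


This is a self-join: tickets is joined to a second copy of itself, matching each row's blocked_by to another row's id. Use LEFT JOIN so rows with blocked_by=NULL are kept.
  - ticket 1 (Null pointer): blocked_by=NULL -> NULL
  - ticket 2 (Off by one): blocked_by=1 -> Null pointer
  - ticket 3 (Stale cache): blocked_by=2 -> Off by one
  - ticket 4 (Memory leak): blocked_by=NULL -> NULL
  - ticket 5 (Broken link): blocked_by=NULL -> NULL
  - ticket 6 (Slow page load): blocked_by=2 -> Off by one
  - ticket 7 (Wrong timezone): blocked_by=4 -> Memory leak
  - ticket 8 (Missing icon): blocked_by=6 -> Slow page load
  - ticket 9 (Timeout error): blocked_by=8 -> Missing icon

SQL:
SELECT a.title AS item, b.title AS blocked_by
FROM tickets a
LEFT JOIN tickets b ON a.blocked_by = b.id

Result:
item           | blocked_by    
---------------+---------------
Null pointer   | NULL          
Off by one     | Null pointer  
Stale cache    | Off by one    
Memory leak    | NULL          
Broken link    | NULL          
Slow page load | Off by one    
Wrong timezone | Memory leak   
Missing icon   | Slow page load
Timeout error  | Missing icon  


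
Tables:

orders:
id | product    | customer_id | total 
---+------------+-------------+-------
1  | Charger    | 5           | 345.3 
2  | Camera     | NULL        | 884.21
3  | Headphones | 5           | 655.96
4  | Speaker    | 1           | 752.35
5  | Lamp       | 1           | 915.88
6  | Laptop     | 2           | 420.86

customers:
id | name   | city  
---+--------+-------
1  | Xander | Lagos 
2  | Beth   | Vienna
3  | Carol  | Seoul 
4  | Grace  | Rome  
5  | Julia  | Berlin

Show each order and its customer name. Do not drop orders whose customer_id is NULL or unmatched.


LEFT JOIN keeps every row from orders (the left table); where customer_id has no match in customers, the customer columns become NULL. Walk through each order:
  - order 1 (Charger): customer_id=5 -> matches Julia
  - order 2 (Camera): customer_id=NULL, no match -> kept with NULL
  - order 3 (Headphones): customer_id=5 -> matches Julia
  - order 4 (Speaker): customer_id=1 -> matches Xander
  - order 5 (Lamp): customer_id=1 -> matches Xander
  - order 6 (Laptop): customer_id=2 -> matches Beth
All 6 rows appear; 1 has NULL customer.

SQL:
SELECT a.product, b.name AS customer
FROM orders a
LEFT JOIN customers b ON a.customer_id = b.id

Result:
product    | customer
-----------+---------
Charger    | Julia   
Camera     | NULL    
Headphones | Julia   
Speaker    | Xander  
Lamp       | Xander  
Laptop     | Beth    


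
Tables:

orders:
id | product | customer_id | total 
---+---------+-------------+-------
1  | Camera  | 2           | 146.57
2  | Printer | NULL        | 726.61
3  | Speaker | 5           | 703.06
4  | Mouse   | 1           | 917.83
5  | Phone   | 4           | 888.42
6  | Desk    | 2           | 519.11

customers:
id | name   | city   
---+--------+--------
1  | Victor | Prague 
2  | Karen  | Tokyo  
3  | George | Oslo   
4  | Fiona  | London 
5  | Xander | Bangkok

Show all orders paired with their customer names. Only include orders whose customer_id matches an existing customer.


INNER JOIN keeps only orders rows whose customer_id matches an id in customers. Walk through each order:
  - order 1 (Camera): customer_id=2 -> matches Karen
  - order 2 (Printer): customer_id=NULL, no match -> dropped
  - order 3 (Speaker): customer_id=5 -> matches Xander
  - order 4 (Mouse): customer_id=1 -> matches Victor
  - order 5 (Phone): customer_id=4 -> matches Fiona
  - order 6 (Desk): customer_id=2 -> matches Karen
So 1 of 6 rows is dropped.

SQL:
SELECT a.product, b.name AS customer
FROM orders a
INNER JOIN customers b ON a.customer_id = b.id

Result:
product | customer
--------+---------
Camera  | Karen   
Speaker | Xander  
Mouse   | Victor  
Phone   | Fiona   
Desk    | Karen   


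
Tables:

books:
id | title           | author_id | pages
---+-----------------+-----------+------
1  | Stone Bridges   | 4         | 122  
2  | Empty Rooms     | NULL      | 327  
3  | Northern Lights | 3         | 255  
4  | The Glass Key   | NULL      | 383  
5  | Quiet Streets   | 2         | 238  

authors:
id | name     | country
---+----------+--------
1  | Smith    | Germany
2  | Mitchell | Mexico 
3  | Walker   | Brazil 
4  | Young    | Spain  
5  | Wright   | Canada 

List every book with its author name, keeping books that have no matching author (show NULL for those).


LEFT JOIN keeps every row from books (the left table); where author_id has no match in authors, the author columns become NULL. Walk through each book:
  - book 1 (Stone Bridges): author_id=4 -> matches Young
  - book 2 (Empty Rooms): author_id=NULL, no match -> kept with NULL
  - book 3 (Northern Lights): author_id=3 -> matches Walker
  - book 4 (The Glass Key): author_id=NULL, no match -> kept with NULL
  - book 5 (Quiet Streets): author_id=2 -> matches Mitchell
All 5 rows appear; 2 have NULL author.

SQL:
SELECT a.title, b.name AS author
FROM books a
LEFT JOIN authors b ON a.author_id = b.id

Result:
title           | author  
----------------+---------
Stone Bridges   | Young   
Empty Rooms     | NULL    
Northern Lights | Walker  
The Glass Key   | NULL    
Quiet Streets   | Mitchell


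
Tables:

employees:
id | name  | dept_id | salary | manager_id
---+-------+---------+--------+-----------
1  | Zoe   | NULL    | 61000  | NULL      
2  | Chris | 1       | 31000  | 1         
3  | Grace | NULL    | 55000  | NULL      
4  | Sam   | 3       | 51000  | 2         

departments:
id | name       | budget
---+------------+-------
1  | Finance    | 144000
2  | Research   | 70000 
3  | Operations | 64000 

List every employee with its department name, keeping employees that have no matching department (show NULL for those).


LEFT JOIN keeps every row from employees (the left table); where dept_id has no match in departments, the department columns become NULL. Walk through each employee:
  - employee 1 (Zoe): dept_id=NULL, no match -> kept with NULL
  - employee 2 (Chris): dept_id=1 -> matches Finance
  - employee 3 (Grace): dept_id=NULL, no match -> kept with NULL
  - employee 4 (Sam): dept_id=3 -> matches Operations
All 4 rows appear; 2 have NULL department.

SQL:
SELECT a.name, b.name AS department
FROM employees a
LEFT JOIN departments b ON a.dept_id = b.id

Result:
name  | department
------+-----------
Zoe   | NULL      
Chris | Finance   
Grace | NULL      
Sam   | Operations


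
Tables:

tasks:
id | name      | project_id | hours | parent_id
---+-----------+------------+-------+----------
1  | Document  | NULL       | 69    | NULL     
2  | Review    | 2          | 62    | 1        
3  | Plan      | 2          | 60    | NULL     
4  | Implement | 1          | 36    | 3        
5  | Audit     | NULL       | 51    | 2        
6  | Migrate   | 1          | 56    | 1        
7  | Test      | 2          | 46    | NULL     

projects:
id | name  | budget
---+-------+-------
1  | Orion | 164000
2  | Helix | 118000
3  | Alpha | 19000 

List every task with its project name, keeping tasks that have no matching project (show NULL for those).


LEFT JOIN keeps every row from tasks (the left table); where project_id has no match in projects, the project columns become NULL. Walk through each task:
  - task 1 (Document): project_id=NULL, no match -> kept with NULL
  - task 2 (Review): project_id=2 -> matches Helix
  - task 3 (Plan): project_id=2 -> matches Helix
  - task 4 (Implement): project_id=1 -> matches Orion
  - task 5 (Audit): project_id=NULL, no match -> kept with NULL
  - task 6 (Migrate): project_id=1 -> matches Orion
  - task 7 (Test): project_id=2 -> matches Helix
All 7 rows appear; 2 have NULL project.

SQL:
SELECT a.name, b.name AS project
FROM tasks a
LEFT JOIN projects b ON a.project_id = b.id

Result:
name      | project
----------+--------
Document  | NULL   
Review    | Helix  
Plan      | Helix  
Implement | Orion  
Audit     | NULL   
Migrate   | Orion  
Test      | Helix  


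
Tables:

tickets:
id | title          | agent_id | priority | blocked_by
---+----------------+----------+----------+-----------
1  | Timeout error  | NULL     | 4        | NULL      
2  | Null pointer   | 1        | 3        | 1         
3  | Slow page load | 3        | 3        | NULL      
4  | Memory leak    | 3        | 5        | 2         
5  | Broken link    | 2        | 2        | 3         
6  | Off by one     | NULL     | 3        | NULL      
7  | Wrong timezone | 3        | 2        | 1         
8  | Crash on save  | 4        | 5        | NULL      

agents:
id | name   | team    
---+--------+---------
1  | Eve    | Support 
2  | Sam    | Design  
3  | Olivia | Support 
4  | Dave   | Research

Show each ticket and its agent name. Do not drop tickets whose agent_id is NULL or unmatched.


LEFT JOIN keeps every row from tickets (the left table); where agent_id has no match in agents, the agent columns become NULL. Walk through each ticket:
  - ticket 1 (Timeout error): agent_id=NULL, no match -> kept with NULL
  - ticket 2 (Null pointer): agent_id=1 -> matches Eve
  - ticket 3 (Slow page load): agent_id=3 -> matches Olivia
  - ticket 4 (Memory leak): agent_id=3 -> matches Olivia
  - ticket 5 (Broken link): agent_id=2 -> matches Sam
  - ticket 6 (Off by one): agent_id=NULL, no match -> kept with NULL
  - ticket 7 (Wrong timezone): agent_id=3 -> matches Olivia
  - ticket 8 (Crash on save): agent_id=4 -> matches Dave
All 8 rows appear; 2 have NULL agent.

SQL:
SELECT a.title, b.name AS agent
FROM tickets a
LEFT JOIN agents b ON a.agent_id = b.id

Result:
title          | agent 
---------------+-------
Timeout error  | NULL  
Null pointer   | Eve   
Slow page load | Olivia
Memory leak    | Olivia
Broken link    | Sam   
Off by one     | NULL  
Wrong timezone | Olivia
Crash on save  | Dave  


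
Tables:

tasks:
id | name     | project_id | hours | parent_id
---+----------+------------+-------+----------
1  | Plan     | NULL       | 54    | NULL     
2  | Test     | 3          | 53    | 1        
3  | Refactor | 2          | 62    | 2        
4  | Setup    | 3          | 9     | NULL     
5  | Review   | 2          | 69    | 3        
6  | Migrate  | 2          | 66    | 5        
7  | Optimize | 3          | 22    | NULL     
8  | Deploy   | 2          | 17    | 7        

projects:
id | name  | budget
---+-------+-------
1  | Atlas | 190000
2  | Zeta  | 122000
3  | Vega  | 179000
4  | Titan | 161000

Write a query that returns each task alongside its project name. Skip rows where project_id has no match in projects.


INNER JOIN keeps only tasks rows whose project_id matches an id in projects. Walk through each task:
  - task 1 (Plan): project_id=NULL, no match -> dropped
  - task 2 (Test): project_id=3 -> matches Vega
  - task 3 (Refactor): project_id=2 -> matches Zeta
  - task 4 (Setup): project_id=3 -> matches Vega
  - task 5 (Review): project_id=2 -> matches Zeta
  - task 6 (Migrate): project_id=2 -> matches Zeta
  - task 7 (Optimize): project_id=3 -> matches Vega
  - task 8 (Deploy): project_id=2 -> matches Zeta
So 1 of 8 rows is dropped.

SQL:
SELECT a.name, b.name AS project
FROM tasks a
INNER JOIN projects b ON a.project_id = b.id

Result:
name     | project
---------+--------
Test     | Vega   
Refactor | Zeta   
Setup    | Vega   
Review   | Zeta   
Migrate  | Zeta   
Optimize | Vega   
Deploy   | Zeta   


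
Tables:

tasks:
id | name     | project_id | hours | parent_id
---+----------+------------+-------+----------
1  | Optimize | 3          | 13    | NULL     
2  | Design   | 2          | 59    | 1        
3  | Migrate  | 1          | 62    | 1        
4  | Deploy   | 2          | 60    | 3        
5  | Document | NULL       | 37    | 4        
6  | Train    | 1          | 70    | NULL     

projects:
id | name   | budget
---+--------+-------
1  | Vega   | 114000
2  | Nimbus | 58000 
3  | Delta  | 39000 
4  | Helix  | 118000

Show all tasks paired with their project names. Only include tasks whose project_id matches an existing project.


INNER JOIN keeps only tasks rows whose project_id matches an id in projects. Walk through each task:
  - task 1 (Optimize): project_id=3 -> matches Delta
  - task 2 (Design): project_id=2 -> matches Nimbus
  - task 3 (Migrate): project_id=1 -> matches Vega
  - task 4 (Deploy): project_id=2 -> matches Nimbus
  - task 5 (Document): project_id=NULL, no match -> dropped
  - task 6 (Train): project_id=1 -> matches Vega
So 1 of 6 rows is dropped.

SQL:
SELECT a.name, b.name AS project
FROM tasks a
INNER JOIN projects b ON a.project_id = b.id

Result:
name     | project
---------+--------
Optimize | Delta  
Design   | Nimbus 
Migrate  | Vega   
Deploy   | Nimbus 
Train    | Vega   


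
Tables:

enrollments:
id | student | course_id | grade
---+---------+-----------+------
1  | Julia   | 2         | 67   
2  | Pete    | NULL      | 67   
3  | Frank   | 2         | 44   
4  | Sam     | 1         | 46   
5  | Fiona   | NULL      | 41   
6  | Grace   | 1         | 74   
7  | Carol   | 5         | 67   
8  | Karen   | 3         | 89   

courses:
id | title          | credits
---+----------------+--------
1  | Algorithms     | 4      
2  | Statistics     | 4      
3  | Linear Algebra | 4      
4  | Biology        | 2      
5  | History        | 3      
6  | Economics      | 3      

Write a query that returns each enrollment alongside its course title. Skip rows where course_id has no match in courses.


INNER JOIN keeps only enrollments rows whose course_id matches an id in courses. Walk through each enrollment:
  - enrollment 1 (Julia): course_id=2 -> matches Statistics
  - enrollment 2 (Pete): course_id=NULL, no match -> dropped
  - enrollment 3 (Frank): course_id=2 -> matches Statistics
  - enrollment 4 (Sam): course_id=1 -> matches Algorithms
  - enrollment 5 (Fiona): course_id=NULL, no match -> dropped
  - enrollment 6 (Grace): course_id=1 -> matches Algorithms
  - enrollment 7 (Carol): course_id=5 -> matches History
  - enrollment 8 (Karen): course_id=3 -> matches Linear Algebra
So 2 of 8 rows are dropped.

SQL:
SELECT a.student, b.title AS course
FROM enrollments a
INNER JOIN courses b ON a.course_id = b.id

Result:
student | course        
--------+---------------
Julia   | Statistics    
Frank   | Statistics    
Sam     | Algorithms    
Grace   | Algorithms    
Carol   | History       
Karen   | Linear Algebra


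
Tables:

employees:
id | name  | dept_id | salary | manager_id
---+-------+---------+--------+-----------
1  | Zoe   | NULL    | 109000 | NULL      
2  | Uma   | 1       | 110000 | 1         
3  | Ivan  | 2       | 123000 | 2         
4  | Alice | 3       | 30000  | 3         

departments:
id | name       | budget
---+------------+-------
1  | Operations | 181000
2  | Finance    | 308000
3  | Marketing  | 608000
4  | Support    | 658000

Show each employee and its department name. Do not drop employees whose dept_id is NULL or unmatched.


LEFT JOIN keeps every row from employees (the left table); where dept_id has no match in departments, the department columns become NULL. Walk through each employee:
  - employee 1 (Zoe): dept_id=NULL, no match -> kept with NULL
  - employee 2 (Uma): dept_id=1 -> matches Operations
  - employee 3 (Ivan): dept_id=2 -> matches Finance
  - employee 4 (Alice): dept_id=3 -> matches Marketing
All 4 rows appear; 1 has NULL department.

SQL:
SELECT a.name, b.name AS department
FROM employees a
LEFT JOIN departments b ON a.dept_id = b.id

Result:
name  | department
------+-----------
Zoe   | NULL      
Uma   | Operations
Ivan  | Finance   
Alice | Marketing 


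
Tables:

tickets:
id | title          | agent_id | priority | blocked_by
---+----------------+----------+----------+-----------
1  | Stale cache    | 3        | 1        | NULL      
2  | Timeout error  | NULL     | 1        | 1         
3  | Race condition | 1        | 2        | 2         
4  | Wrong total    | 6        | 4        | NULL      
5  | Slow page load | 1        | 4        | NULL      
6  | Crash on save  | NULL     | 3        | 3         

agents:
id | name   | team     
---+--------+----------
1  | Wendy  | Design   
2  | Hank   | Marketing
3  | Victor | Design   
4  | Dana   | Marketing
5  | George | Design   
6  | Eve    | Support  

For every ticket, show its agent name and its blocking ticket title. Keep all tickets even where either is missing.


Two LEFT JOINs from the same base table tickets: one to agents via agent_id, one to tickets itself via blocked_by. Both are LEFT so every ticket is preserved.
Match against agents:
  - ticket 1 (Stale cache): agent_id=3 -> matches Victor
  - ticket 2 (Timeout error): agent_id=NULL, no match -> kept with NULL
  - ticket 3 (Race condition): agent_id=1 -> matches Wendy
  - ticket 4 (Wrong total): agent_id=6 -> matches Eve
  - ticket 5 (Slow page load): agent_id=1 -> matches Wendy
  - ticket 6 (Crash on save): agent_id=NULL, no match -> kept with NULL
Match against tickets (self):
  - ticket 1 (Stale cache): blocked_by=NULL -> NULL
  - ticket 2 (Timeout error): blocked_by=1 -> Stale cache
  - ticket 3 (Race condition): blocked_by=2 -> Timeout error
  - ticket 4 (Wrong total): blocked_by=NULL -> NULL
  - ticket 5 (Slow page load): blocked_by=NULL -> NULL
  - ticket 6 (Crash on save): blocked_by=3 -> Race condition

SQL:
SELECT a.title, b.name AS agent, c.title AS blocked_by
FROM tickets a
LEFT JOIN agents b ON a.agent_id = b.id
LEFT JOIN tickets c ON a.blocked_by = c.id

Result:
title          | agent  | blocked_by    
---------------+--------+---------------
Stale cache    | Victor | NULL          
Timeout error  | NULL   | Stale cache   
Race condition | Wendy  | Timeout error 
Wrong total    | Eve    | NULL          
Slow page load | Wendy  | NULL          
Crash on save  | NULL   | Race condition


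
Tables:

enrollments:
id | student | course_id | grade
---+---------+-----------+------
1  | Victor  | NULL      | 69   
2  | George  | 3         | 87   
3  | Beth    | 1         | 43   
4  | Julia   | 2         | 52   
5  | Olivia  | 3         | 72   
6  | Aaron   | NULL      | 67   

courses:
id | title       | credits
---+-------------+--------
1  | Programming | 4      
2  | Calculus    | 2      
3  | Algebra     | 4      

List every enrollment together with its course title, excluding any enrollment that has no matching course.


INNER JOIN keeps only enrollments rows whose course_id matches an id in courses. Walk through each enrollment:
  - enrollment 1 (Victor): course_id=NULL, no match -> dropped
  - enrollment 2 (George): course_id=3 -> matches Algebra
  - enrollment 3 (Beth): course_id=1 -> matches Programming
  - enrollment 4 (Julia): course_id=2 -> matches Calculus
  - enrollment 5 (Olivia): course_id=3 -> matches Algebra
  - enrollment 6 (Aaron): course_id=NULL, no match -> dropped
So 2 of 6 rows are dropped.

SQL:
SELECT a.student, b.title AS course
FROM enrollments a
INNER JOIN courses b ON a.course_id = b.id

Result:
student | course     
--------+------------
George  | Algebra    
Beth    | Programming
Julia   | Calculus   
Olivia  | Algebra    


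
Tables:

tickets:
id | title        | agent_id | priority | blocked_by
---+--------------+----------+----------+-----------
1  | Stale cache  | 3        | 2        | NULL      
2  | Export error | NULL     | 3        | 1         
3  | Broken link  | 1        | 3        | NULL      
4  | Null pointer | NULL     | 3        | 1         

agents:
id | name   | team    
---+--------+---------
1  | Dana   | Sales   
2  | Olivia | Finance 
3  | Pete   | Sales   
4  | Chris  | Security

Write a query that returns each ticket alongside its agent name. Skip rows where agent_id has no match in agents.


INNER JOIN keeps only tickets rows whose agent_id matches an id in agents. Walk through each ticket:
  - ticket 1 (Stale cache): agent_id=3 -> matches Pete
  - ticket 2 (Export error): agent_id=NULL, no match -> dropped
  - ticket 3 (Broken link): agent_id=1 -> matches Dana
  - ticket 4 (Null pointer): agent_id=NULL, no match -> dropped
So 2 of 4 rows are dropped.

SQL:
SELECT a.title, b.name AS agent
FROM tickets a
INNER JOIN agents b ON a.agent_id = b.id

Result:
title       | agent
------------+------
Stale cache | Pete 
Broken link | Dana 


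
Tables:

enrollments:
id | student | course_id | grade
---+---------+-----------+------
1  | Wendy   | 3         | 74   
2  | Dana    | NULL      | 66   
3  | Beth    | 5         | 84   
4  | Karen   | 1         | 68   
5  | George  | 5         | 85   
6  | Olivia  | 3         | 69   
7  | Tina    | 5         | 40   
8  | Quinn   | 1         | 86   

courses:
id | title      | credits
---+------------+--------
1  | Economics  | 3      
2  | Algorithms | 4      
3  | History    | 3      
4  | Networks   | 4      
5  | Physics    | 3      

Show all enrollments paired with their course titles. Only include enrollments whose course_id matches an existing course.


INNER JOIN keeps only enrollments rows whose course_id matches an id in courses. Walk through each enrollment:
  - enrollment 1 (Wendy): course_id=3 -> matches History
  - enrollment 2 (Dana): course_id=NULL, no match -> dropped
  - enrollment 3 (Beth): course_id=5 -> matches Physics
  - enrollment 4 (Karen): course_id=1 -> matches Economics
  - enrollment 5 (George): course_id=5 -> matches Physics
  - enrollment 6 (Olivia): course_id=3 -> matches History
  - enrollment 7 (Tina): course_id=5 -> matches Physics
  - enrollment 8 (Quinn): course_id=1 -> matches Economics
So 1 of 8 rows is dropped.

SQL:
SELECT a.student, b.title AS course
FROM enrollments a
INNER JOIN courses b ON a.course_id = b.id

Result:
student | course   
--------+----------
Wendy   | History  
Beth    | Physics  
Karen   | Economics
George  | Physics  
Olivia  | History  
Tina    | Physics  
Quinn   | Economics


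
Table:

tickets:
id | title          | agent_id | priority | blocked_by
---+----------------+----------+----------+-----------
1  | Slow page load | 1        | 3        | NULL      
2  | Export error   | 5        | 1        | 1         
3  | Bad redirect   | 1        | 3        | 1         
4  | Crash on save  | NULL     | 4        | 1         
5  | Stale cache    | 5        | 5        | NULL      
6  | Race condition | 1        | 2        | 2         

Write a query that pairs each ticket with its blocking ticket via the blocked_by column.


This is a self-join: tickets is joined to a second copy of itself, matching each row's blocked_by to another row's id. Use LEFT JOIN so rows with blocked_by=NULL are kept.
  - ticket 1 (Slow page load): blocked_by=NULL -> NULL
  - ticket 2 (Export error): blocked_by=1 -> Slow page load
  - ticket 3 (Bad redirect): blocked_by=1 -> Slow page load
  - ticket 4 (Crash on save): blocked_by=1 -> Slow page load
  - ticket 5 (Stale cache): blocked_by=NULL -> NULL
  - ticket 6 (Race condition): blocked_by=2 -> Export error

SQL:
SELECT a.title AS item, b.title AS blocked_by
FROM tickets a
LEFT JOIN tickets b ON a.blocked_by = b.id

Result:
item           | blocked_by    
---------------+---------------
Slow page load | NULL          
Export error   | Slow page load
Bad redirect   | Slow page load
Crash on save  | Slow page load
Stale cache    | NULL          
Race condition | Export error  


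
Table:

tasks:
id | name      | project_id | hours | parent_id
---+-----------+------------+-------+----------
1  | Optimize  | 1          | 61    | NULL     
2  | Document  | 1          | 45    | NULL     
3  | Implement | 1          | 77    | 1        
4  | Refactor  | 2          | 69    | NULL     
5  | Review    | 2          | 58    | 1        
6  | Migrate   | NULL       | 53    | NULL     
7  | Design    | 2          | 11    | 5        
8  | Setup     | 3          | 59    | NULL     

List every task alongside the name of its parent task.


This is a self-join: tasks is joined to a second copy of itself, matching each row's parent_id to another row's id. Use LEFT JOIN so rows with parent_id=NULL are kept.
  - task 1 (Optimize): parent_id=NULL -> NULL
  - task 2 (Document): parent_id=NULL -> NULL
  - task 3 (Implement): parent_id=1 -> Optimize
  - task 4 (Refactor): parent_id=NULL -> NULL
  - task 5 (Review): parent_id=1 -> Optimize
  - task 6 (Migrate): parent_id=NULL -> NULL
  - task 7 (Design): parent_id=5 -> Review
  - task 8 (Setup): parent_id=NULL -> NULL

SQL:
SELECT a.name AS item, b.name AS parent
FROM tasks a
LEFT JOIN tasks b ON a.parent_id = b.id

Result:
item      | parent  
----------+---------
Optimize  | NULL    
Document  | NULL    
Implement | Optimize
Refactor  | NULL    
Review    | Optimize
Migrate   | NULL    
Design    | Review  
Setup     | NULL    


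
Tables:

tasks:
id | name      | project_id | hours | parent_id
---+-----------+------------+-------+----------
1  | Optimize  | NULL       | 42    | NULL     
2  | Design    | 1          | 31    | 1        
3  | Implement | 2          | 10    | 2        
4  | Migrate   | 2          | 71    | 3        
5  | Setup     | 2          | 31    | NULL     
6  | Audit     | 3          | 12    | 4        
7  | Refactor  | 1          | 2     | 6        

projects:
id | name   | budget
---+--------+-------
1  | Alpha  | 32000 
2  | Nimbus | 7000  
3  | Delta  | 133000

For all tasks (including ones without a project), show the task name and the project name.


LEFT JOIN keeps every row from tasks (the left table); where project_id has no match in projects, the project columns become NULL. Walk through each task:
  - task 1 (Optimize): project_id=NULL, no match -> kept with NULL
  - task 2 (Design): project_id=1 -> matches Alpha
  - task 3 (Implement): project_id=2 -> matches Nimbus
  - task 4 (Migrate): project_id=2 -> matches Nimbus
  - task 5 (Setup): project_id=2 -> matches Nimbus
  - task 6 (Audit): project_id=3 -> matches Delta
  - task 7 (Refactor): project_id=1 -> matches Alpha
All 7 rows appear; 1 has NULL project.

SQL:
SELECT a.name, b.name AS project
FROM tasks a
LEFT JOIN projects b ON a.project_id = b.id

Result:
name      | project
----------+--------
Optimize  | NULL   
Design    | Alpha  
Implement | Nimbus 
Migrate   | Nimbus 
Setup     | Nimbus 
Audit     | Delta  
Refactor  | Alpha  


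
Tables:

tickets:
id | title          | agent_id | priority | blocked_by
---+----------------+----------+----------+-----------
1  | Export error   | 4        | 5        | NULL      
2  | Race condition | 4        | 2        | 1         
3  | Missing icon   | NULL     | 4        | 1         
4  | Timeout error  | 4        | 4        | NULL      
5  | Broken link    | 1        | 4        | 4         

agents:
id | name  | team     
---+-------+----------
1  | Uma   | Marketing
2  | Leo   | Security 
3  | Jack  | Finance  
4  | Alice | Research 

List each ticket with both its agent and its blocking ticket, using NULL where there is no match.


Two LEFT JOINs from the same base table tickets: one to agents via agent_id, one to tickets itself via blocked_by. Both are LEFT so every ticket is preserved.
Match against agents:
  - ticket 1 (Export error): agent_id=4 -> matches Alice
  - ticket 2 (Race condition): agent_id=4 -> matches Alice
  - ticket 3 (Missing icon): agent_id=NULL, no match -> kept with NULL
  - ticket 4 (Timeout error): agent_id=4 -> matches Alice
  - ticket 5 (Broken link): agent_id=1 -> matches Uma
Match against tickets (self):
  - ticket 1 (Export error): blocked_by=NULL -> NULL
  - ticket 2 (Race condition): blocked_by=1 -> Export error
  - ticket 3 (Missing icon): blocked_by=1 -> Export error
  - ticket 4 (Timeout error): blocked_by=NULL -> NULL
  - ticket 5 (Broken link): blocked_by=4 -> Timeout error

SQL:
SELECT a.title, b.name AS agent, c.title AS blocked_by
FROM tickets a
LEFT JOIN agents b ON a.agent_id = b.id
LEFT JOIN tickets c ON a.blocked_by = c.id

Result:
title          | agent | blocked_by   
---------------+-------+--------------
Export error   | Alice | NULL         
Race condition | Alice | Export error 
Missing icon   | NULL  | Export error 
Timeout error  | Alice | NULL         
Broken link    | Uma   | Timeout error


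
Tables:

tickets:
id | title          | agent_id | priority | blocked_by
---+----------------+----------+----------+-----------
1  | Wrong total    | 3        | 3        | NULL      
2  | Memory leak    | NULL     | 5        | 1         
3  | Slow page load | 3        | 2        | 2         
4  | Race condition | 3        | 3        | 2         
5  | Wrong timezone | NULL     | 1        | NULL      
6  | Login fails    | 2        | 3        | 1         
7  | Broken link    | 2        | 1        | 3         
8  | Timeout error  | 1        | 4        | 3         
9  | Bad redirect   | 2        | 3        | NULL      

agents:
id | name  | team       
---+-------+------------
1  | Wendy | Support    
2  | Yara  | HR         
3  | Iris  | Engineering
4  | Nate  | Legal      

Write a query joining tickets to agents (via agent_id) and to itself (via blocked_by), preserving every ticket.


Two LEFT JOINs from the same base table tickets: one to agents via agent_id, one to tickets itself via blocked_by. Both are LEFT so every ticket is preserved.
Match against agents:
  - ticket 1 (Wrong total): agent_id=3 -> matches Iris
  - ticket 2 (Memory leak): agent_id=NULL, no match -> kept with NULL
  - ticket 3 (Slow page load): agent_id=3 -> matches Iris
  - ticket 4 (Race condition): agent_id=3 -> matches Iris
  - ticket 5 (Wrong timezone): agent_id=NULL, no match -> kept with NULL
  - ticket 6 (Login fails): agent_id=2 -> matches Yara
  - ticket 7 (Broken link): agent_id=2 -> matches Yara
  - ticket 8 (Timeout error): agent_id=1 -> matches Wendy
  - ticket 9 (Bad redirect): agent_id=2 -> matches Yara
Match against tickets (self):
  - ticket 1 (Wrong total): blocked_by=NULL -> NULL
  - ticket 2 (Memory leak): blocked_by=1 -> Wrong total
  - ticket 3 (Slow page load): blocked_by=2 -> Memory leak
  - ticket 4 (Race condition): blocked_by=2 -> Memory leak
  - ticket 5 (Wrong timezone): blocked_by=NULL -> NULL
  - ticket 6 (Login fails): blocked_by=1 -> Wrong total
  - ticket 7 (Broken link): blocked_by=3 -> Slow page load
  - ticket 8 (Timeout error): blocked_by=3 -> Slow page load
  - ticket 9 (Bad redirect): blocked_by=NULL -> NULL

SQL:
SELECT a.title, b.name AS agent, c.title AS blocked_by
FROM tickets a
LEFT JOIN agents b ON a.agent_id = b.id
LEFT JOIN tickets c ON a.blocked_by = c.id

Result:
title          | agent | blocked_by    
---------------+-------+---------------
Wrong total    | Iris  | NULL          
Memory leak    | NULL  | Wrong total   
Slow page load | Iris  | Memory leak   
Race condition | Iris  | Memory leak   
Wrong timezone | NULL  | NULL          
Login fails    | Yara  | Wrong total   
Broken link    | Yara  | Slow page load
Timeout error  | Wendy | Slow page load
Bad redirect   | Yara  | NULL          


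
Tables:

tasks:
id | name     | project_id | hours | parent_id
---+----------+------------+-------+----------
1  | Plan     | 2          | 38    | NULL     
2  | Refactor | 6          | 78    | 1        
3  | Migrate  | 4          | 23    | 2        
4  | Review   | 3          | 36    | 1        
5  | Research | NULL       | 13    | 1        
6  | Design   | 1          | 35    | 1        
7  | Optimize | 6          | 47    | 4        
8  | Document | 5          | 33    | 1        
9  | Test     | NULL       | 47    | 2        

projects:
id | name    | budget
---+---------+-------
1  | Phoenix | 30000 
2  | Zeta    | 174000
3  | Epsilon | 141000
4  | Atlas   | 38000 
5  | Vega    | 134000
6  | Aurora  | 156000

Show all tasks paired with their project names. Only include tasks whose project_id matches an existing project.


INNER JOIN keeps only tasks rows whose project_id matches an id in projects. Walk through each task:
  - task 1 (Plan): project_id=2 -> matches Zeta
  - task 2 (Refactor): project_id=6 -> matches Aurora
  - task 3 (Migrate): project_id=4 -> matches Atlas
  - task 4 (Review): project_id=3 -> matches Epsilon
  - task 5 (Research): project_id=NULL, no match -> dropped
  - task 6 (Design): project_id=1 -> matches Phoenix
  - task 7 (Optimize): project_id=6 -> matches Aurora
  - task 8 (Document): project_id=5 -> matches Vega
  - task 9 (Test): project_id=NULL, no match -> dropped
So 2 of 9 rows are dropped.

SQL:
SELECT a.name, b.name AS project
FROM tasks a
INNER JOIN projects b ON a.project_id = b.id

Result:
name     | project
---------+--------
Plan     | Zeta   
Refactor | Aurora 
Migrate  | Atlas  
Review   | Epsilon
Design   | Phoenix
Optimize | Aurora 
Document | Vega   
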